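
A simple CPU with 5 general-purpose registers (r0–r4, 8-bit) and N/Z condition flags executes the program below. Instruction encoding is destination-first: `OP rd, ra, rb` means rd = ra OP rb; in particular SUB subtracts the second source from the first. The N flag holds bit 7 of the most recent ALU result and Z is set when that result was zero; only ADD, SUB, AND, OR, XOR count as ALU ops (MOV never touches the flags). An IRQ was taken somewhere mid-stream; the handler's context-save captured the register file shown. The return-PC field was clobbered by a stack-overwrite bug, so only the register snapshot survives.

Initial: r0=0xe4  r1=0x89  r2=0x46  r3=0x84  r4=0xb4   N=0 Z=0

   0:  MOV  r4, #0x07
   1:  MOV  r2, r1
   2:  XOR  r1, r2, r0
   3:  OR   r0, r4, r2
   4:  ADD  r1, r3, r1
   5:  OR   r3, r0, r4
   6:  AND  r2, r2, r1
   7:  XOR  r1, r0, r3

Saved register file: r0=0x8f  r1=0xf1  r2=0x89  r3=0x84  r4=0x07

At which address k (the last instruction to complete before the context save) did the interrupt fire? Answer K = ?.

K = 4

after  0: r0=0xe4 r1=0x89 r2=0x46 r3=0x84 r4=0x07  N=0 Z=0
after  1: r0=0xe4 r1=0x89 r2=0x89 r3=0x84 r4=0x07  N=0 Z=0
after  2: r0=0xe4 r1=0x6d r2=0x89 r3=0x84 r4=0x07  N=0 Z=0
after  3: r0=0x8f r1=0x6d r2=0x89 r3=0x84 r4=0x07  N=1 Z=0
after  4: r0=0x8f r1=0xf1 r2=0x89 r3=0x84 r4=0x07  N=1 Z=0
-- IRQ taken; context saved, return-PC = 5 --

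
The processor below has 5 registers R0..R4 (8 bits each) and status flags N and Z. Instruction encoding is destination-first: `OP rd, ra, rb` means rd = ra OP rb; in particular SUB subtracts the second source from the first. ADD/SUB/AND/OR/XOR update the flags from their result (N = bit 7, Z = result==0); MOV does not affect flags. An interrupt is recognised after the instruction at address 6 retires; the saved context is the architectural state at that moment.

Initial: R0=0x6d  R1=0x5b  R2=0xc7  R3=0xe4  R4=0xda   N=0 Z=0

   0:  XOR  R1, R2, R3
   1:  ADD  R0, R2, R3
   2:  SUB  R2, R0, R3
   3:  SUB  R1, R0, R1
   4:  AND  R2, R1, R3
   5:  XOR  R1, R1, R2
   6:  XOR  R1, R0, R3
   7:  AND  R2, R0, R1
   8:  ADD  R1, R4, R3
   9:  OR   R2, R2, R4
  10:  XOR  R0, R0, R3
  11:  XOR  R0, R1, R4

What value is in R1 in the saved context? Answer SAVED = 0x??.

SAVED = 0x4f

after  0: R0=0x6d R1=0x23 R2=0xc7 R3=0xe4 R4=0xda  N=0 Z=0
after  1: R0=0xab R1=0x23 R2=0xc7 R3=0xe4 R4=0xda  N=1 Z=0
after  2: R0=0xab R1=0x23 R2=0xc7 R3=0xe4 R4=0xda  N=1 Z=0
after  3: R0=0xab R1=0x88 R2=0xc7 R3=0xe4 R4=0xda  N=1 Z=0
after  4: R0=0xab R1=0x88 R2=0x80 R3=0xe4 R4=0xda  N=1 Z=0
after  5: R0=0xab R1=0x08 R2=0x80 R3=0xe4 R4=0xda  N=0 Z=0
after  6: R0=0xab R1=0x4f R2=0x80 R3=0xe4 R4=0xda  N=0 Z=0
-- IRQ taken; context saved, return-PC = 7 --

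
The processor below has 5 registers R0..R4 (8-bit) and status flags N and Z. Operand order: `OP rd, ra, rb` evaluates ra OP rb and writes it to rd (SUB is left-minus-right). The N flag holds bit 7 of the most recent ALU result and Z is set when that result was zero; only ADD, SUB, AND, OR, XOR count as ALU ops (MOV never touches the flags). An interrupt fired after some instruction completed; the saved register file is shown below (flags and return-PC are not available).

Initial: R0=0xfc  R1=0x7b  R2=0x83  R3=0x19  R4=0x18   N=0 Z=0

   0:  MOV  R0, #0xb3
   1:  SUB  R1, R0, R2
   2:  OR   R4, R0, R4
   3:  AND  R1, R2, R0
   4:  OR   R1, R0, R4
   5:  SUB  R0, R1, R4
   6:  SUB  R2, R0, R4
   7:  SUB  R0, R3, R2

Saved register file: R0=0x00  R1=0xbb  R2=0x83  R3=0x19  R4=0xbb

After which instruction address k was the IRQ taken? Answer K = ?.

K = 5

after  0: R0=0xb3 R1=0x7b R2=0x83 R3=0x19 R4=0x18  N=0 Z=0
after  1: R0=0xb3 R1=0x30 R2=0x83 R3=0x19 R4=0x18  N=0 Z=0
after  2: R0=0xb3 R1=0x30 R2=0x83 R3=0x19 R4=0xbb  N=1 Z=0
after  3: R0=0xb3 R1=0x83 R2=0x83 R3=0x19 R4=0xbb  N=1 Z=0
after  4: R0=0xb3 R1=0xbb R2=0x83 R3=0x19 R4=0xbb  N=1 Z=0
after  5: R0=0x00 R1=0xbb R2=0x83 R3=0x19 R4=0xbb  N=0 Z=1
-- IRQ taken; context saved, return-PC = 6 --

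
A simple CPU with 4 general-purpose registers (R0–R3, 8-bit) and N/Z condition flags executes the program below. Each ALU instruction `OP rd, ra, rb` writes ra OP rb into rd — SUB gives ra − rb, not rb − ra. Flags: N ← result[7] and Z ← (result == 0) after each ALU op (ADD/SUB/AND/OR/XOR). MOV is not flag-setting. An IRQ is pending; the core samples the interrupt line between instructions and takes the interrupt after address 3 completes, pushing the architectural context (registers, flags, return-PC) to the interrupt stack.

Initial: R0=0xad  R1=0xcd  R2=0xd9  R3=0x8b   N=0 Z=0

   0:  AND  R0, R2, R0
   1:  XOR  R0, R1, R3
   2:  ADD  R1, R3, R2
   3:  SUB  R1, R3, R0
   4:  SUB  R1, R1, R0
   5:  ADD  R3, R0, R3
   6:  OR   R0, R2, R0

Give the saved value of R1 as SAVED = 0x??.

SAVED = 0x45

after  0: R0=0x89 R1=0xcd R2=0xd9 R3=0x8b  N=1 Z=0
after  1: R0=0x46 R1=0xcd R2=0xd9 R3=0x8b  N=0 Z=0
after  2: R0=0x46 R1=0x64 R2=0xd9 R3=0x8b  N=0 Z=0
after  3: R0=0x46 R1=0x45 R2=0xd9 R3=0x8b  N=0 Z=0
-- IRQ taken; context saved, return-PC = 4 --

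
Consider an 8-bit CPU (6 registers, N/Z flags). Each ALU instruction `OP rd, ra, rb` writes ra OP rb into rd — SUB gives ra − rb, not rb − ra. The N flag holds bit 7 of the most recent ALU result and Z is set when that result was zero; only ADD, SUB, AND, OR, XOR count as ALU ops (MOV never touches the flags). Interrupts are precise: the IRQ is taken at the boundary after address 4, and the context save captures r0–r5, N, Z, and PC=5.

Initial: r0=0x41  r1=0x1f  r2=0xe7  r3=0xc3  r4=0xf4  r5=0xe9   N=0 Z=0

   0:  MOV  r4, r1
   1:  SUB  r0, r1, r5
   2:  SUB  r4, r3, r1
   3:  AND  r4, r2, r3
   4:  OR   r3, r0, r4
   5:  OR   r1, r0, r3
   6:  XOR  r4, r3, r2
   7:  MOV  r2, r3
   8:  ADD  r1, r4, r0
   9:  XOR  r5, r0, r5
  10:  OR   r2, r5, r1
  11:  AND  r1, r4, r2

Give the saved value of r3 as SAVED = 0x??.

SAVED = 0xf7

after  0: r0=0x41 r1=0x1f r2=0xe7 r3=0xc3 r4=0x1f r5=0xe9  N=0 Z=0
after  1: r0=0x36 r1=0x1f r2=0xe7 r3=0xc3 r4=0x1f r5=0xe9  N=0 Z=0
after  2: r0=0x36 r1=0x1f r2=0xe7 r3=0xc3 r4=0xa4 r5=0xe9  N=1 Z=0
after  3: r0=0x36 r1=0x1f r2=0xe7 r3=0xc3 r4=0xc3 r5=0xe9  N=1 Z=0
after  4: r0=0x36 r1=0x1f r2=0xe7 r3=0xf7 r4=0xc3 r5=0xe9  N=1 Z=0
-- IRQ taken; context saved, return-PC = 5 --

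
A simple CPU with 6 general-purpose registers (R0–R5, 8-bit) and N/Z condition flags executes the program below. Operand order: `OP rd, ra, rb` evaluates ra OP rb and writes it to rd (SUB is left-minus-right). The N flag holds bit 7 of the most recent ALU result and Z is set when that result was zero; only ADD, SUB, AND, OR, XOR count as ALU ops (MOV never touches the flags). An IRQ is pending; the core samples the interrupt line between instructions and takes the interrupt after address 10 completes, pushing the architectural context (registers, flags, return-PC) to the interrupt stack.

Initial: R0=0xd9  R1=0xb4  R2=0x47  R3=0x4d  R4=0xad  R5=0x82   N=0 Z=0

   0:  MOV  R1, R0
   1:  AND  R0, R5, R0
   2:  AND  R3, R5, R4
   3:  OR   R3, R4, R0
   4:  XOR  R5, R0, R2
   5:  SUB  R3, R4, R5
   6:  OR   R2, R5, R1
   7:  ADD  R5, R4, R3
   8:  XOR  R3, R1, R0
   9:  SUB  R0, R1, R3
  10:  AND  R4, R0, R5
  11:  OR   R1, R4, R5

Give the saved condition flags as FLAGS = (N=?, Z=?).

FLAGS = (N=1, Z=0)

after  0: R0=0xd9 R1=0xd9 R2=0x47 R3=0x4d R4=0xad R5=0x82  N=0 Z=0
after  1: R0=0x80 R1=0xd9 R2=0x47 R3=0x4d R4=0xad R5=0x82  N=1 Z=0
after  2: R0=0x80 R1=0xd9 R2=0x47 R3=0x80 R4=0xad R5=0x82  N=1 Z=0
after  3: R0=0x80 R1=0xd9 R2=0x47 R3=0xad R4=0xad R5=0x82  N=1 Z=0
after  4: R0=0x80 R1=0xd9 R2=0x47 R3=0xad R4=0xad R5=0xc7  N=1 Z=0
after  5: R0=0x80 R1=0xd9 R2=0x47 R3=0xe6 R4=0xad R5=0xc7  N=1 Z=0
after  6: R0=0x80 R1=0xd9 R2=0xdf R3=0xe6 R4=0xad R5=0xc7  N=1 Z=0
after  7: R0=0x80 R1=0xd9 R2=0xdf R3=0xe6 R4=0xad R5=0x93  N=1 Z=0
after  8: R0=0x80 R1=0xd9 R2=0xdf R3=0x59 R4=0xad R5=0x93  N=0 Z=0
after  9: R0=0x80 R1=0xd9 R2=0xdf R3=0x59 R4=0xad R5=0x93  N=1 Z=0
after 10: R0=0x80 R1=0xd9 R2=0xdf R3=0x59 R4=0x80 R5=0x93  N=1 Z=0
-- IRQ taken; context saved, return-PC = 11 --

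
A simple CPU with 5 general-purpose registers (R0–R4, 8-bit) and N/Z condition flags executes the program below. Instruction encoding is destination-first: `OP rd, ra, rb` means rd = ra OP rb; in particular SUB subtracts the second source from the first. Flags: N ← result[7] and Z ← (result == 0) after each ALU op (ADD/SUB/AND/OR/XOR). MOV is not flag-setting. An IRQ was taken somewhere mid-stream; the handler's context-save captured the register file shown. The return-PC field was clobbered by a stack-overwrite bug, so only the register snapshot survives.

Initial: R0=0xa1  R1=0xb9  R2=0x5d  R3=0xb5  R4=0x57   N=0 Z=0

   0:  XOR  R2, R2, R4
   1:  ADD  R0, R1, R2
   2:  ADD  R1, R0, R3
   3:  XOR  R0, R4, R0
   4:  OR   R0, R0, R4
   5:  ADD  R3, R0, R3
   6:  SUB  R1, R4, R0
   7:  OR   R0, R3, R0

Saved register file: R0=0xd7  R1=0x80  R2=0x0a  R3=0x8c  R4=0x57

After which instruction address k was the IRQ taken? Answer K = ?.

K = 6

after  0: R0=0xa1 R1=0xb9 R2=0x0a R3=0xb5 R4=0x57  N=0 Z=0
after  1: R0=0xc3 R1=0xb9 R2=0x0a R3=0xb5 R4=0x57  N=1 Z=0
after  2: R0=0xc3 R1=0x78 R2=0x0a R3=0xb5 R4=0x57  N=0 Z=0
after  3: R0=0x94 R1=0x78 R2=0x0a R3=0xb5 R4=0x57  N=1 Z=0
after  4: R0=0xd7 R1=0x78 R2=0x0a R3=0xb5 R4=0x57  N=1 Z=0
after  5: R0=0xd7 R1=0x78 R2=0x0a R3=0x8c R4=0x57  N=1 Z=0
after  6: R0=0xd7 R1=0x80 R2=0x0a R3=0x8c R4=0x57  N=1 Z=0
-- IRQ taken; context saved, return-PC = 7 --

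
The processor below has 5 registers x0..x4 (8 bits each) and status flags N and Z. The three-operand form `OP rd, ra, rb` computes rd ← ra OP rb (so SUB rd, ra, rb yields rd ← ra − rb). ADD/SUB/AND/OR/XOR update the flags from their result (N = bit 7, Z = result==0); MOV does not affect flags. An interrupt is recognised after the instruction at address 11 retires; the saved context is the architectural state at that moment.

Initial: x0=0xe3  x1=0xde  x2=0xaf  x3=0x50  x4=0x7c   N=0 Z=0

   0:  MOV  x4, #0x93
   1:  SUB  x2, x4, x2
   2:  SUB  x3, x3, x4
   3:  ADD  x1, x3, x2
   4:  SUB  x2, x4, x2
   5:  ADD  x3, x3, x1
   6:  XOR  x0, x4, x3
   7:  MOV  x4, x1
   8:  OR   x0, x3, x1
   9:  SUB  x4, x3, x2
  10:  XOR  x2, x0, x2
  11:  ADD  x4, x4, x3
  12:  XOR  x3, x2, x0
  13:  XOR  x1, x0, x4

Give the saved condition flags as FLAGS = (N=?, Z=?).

FLAGS = (N=0, Z=0)

after  0: x0=0xe3 x1=0xde x2=0xaf x3=0x50 x4=0x93  N=0 Z=0
after  1: x0=0xe3 x1=0xde x2=0xe4 x3=0x50 x4=0x93  N=1 Z=0
after  2: x0=0xe3 x1=0xde x2=0xe4 x3=0xbd x4=0x93  N=1 Z=0
after  3: x0=0xe3 x1=0xa1 x2=0xe4 x3=0xbd x4=0x93  N=1 Z=0
after  4: x0=0xe3 x1=0xa1 x2=0xaf x3=0xbd x4=0x93  N=1 Z=0
after  5: x0=0xe3 x1=0xa1 x2=0xaf x3=0x5e x4=0x93  N=0 Z=0
after  6: x0=0xcd x1=0xa1 x2=0xaf x3=0x5e x4=0x93  N=1 Z=0
after  7: x0=0xcd x1=0xa1 x2=0xaf x3=0x5e x4=0xa1  N=1 Z=0
after  8: x0=0xff x1=0xa1 x2=0xaf x3=0x5e x4=0xa1  N=1 Z=0
after  9: x0=0xff x1=0xa1 x2=0xaf x3=0x5e x4=0xaf  N=1 Z=0
after 10: x0=0xff x1=0xa1 x2=0x50 x3=0x5e x4=0xaf  N=0 Z=0
after 11: x0=0xff x1=0xa1 x2=0x50 x3=0x5e x4=0x0d  N=0 Z=0
-- IRQ taken; context saved, return-PC = 12 --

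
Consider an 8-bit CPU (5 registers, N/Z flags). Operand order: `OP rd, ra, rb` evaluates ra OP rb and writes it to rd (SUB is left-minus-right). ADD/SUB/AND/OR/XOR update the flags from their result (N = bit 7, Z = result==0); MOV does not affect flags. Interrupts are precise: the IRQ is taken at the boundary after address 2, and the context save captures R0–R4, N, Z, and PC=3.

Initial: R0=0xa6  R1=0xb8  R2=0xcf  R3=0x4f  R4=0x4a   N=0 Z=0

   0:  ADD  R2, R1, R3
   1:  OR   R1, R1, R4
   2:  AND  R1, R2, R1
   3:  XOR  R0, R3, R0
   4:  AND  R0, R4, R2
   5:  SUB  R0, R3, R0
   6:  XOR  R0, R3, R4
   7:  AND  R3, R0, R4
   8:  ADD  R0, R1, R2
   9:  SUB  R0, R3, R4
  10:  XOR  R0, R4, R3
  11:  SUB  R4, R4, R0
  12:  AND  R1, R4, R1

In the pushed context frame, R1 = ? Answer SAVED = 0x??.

SAVED = 0x02

after  0: R0=0xa6 R1=0xb8 R2=0x07 R3=0x4f R4=0x4a  N=0 Z=0
after  1: R0=0xa6 R1=0xfa R2=0x07 R3=0x4f R4=0x4a  N=1 Z=0
after  2: R0=0xa6 R1=0x02 R2=0x07 R3=0x4f R4=0x4a  N=0 Z=0
-- IRQ taken; context saved, return-PC = 3 --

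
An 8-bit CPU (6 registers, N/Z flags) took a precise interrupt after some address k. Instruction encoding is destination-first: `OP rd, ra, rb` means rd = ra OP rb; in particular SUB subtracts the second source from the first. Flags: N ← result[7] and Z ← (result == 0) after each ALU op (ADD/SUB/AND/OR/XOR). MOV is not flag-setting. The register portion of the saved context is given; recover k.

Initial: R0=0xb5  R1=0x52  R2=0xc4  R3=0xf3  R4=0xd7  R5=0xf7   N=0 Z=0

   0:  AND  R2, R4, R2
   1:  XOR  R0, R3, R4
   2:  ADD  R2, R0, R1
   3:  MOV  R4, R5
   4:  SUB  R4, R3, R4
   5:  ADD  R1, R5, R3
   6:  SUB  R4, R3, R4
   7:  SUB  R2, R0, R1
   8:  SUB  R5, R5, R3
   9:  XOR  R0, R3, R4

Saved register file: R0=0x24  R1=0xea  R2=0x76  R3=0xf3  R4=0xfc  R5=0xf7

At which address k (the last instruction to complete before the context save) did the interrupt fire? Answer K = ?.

K = 5

after  0: R0=0xb5 R1=0x52 R2=0xc4 R3=0xf3 R4=0xd7 R5=0xf7  N=1 Z=0
after  1: R0=0x24 R1=0x52 R2=0xc4 R3=0xf3 R4=0xd7 R5=0xf7  N=0 Z=0
after  2: R0=0x24 R1=0x52 R2=0x76 R3=0xf3 R4=0xd7 R5=0xf7  N=0 Z=0
after  3: R0=0x24 R1=0x52 R2=0x76 R3=0xf3 R4=0xf7 R5=0xf7  N=0 Z=0
after  4: R0=0x24 R1=0x52 R2=0x76 R3=0xf3 R4=0xfc R5=0xf7  N=1 Z=0
after  5: R0=0x24 R1=0xea R2=0x76 R3=0xf3 R4=0xfc R5=0xf7  N=1 Z=0
-- IRQ taken; context saved, return-PC = 6 --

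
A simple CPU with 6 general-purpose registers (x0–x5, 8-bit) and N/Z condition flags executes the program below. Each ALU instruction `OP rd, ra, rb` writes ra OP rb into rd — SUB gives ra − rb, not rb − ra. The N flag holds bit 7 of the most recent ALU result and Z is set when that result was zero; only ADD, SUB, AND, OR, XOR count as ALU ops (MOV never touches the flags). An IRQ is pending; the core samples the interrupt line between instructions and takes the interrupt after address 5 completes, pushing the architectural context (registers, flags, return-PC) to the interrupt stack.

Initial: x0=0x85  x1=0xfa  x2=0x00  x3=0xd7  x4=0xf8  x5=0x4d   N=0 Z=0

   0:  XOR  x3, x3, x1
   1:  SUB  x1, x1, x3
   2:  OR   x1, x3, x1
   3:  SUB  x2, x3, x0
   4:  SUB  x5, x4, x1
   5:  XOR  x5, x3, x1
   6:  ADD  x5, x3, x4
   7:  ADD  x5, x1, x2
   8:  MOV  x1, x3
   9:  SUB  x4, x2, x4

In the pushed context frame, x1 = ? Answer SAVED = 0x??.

SAVED = 0xed

after  0: x0=0x85 x1=0xfa x2=0x00 x3=0x2d x4=0xf8 x5=0x4d  N=0 Z=0
after  1: x0=0x85 x1=0xcd x2=0x00 x3=0x2d x4=0xf8 x5=0x4d  N=1 Z=0
after  2: x0=0x85 x1=0xed x2=0x00 x3=0x2d x4=0xf8 x5=0x4d  N=1 Z=0
after  3: x0=0x85 x1=0xed x2=0xa8 x3=0x2d x4=0xf8 x5=0x4d  N=1 Z=0
after  4: x0=0x85 x1=0xed x2=0xa8 x3=0x2d x4=0xf8 x5=0x0b  N=0 Z=0
after  5: x0=0x85 x1=0xed x2=0xa8 x3=0x2d x4=0xf8 x5=0xc0  N=1 Z=0
-- IRQ taken; context saved, return-PC = 6 --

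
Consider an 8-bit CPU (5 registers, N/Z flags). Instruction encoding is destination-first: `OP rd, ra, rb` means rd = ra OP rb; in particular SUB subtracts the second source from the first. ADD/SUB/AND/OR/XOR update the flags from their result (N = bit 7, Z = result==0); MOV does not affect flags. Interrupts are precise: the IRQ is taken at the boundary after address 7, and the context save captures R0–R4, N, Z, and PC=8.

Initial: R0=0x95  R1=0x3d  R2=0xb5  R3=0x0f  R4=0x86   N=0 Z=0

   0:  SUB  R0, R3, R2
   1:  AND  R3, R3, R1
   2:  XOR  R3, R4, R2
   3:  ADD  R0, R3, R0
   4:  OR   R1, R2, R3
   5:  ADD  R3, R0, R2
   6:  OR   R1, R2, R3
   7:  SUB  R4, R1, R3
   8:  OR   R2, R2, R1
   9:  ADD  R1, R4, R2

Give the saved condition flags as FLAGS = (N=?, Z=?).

FLAGS = (N=1, Z=0)

after  0: R0=0x5a R1=0x3d R2=0xb5 R3=0x0f R4=0x86  N=0 Z=0
after  1: R0=0x5a R1=0x3d R2=0xb5 R3=0x0d R4=0x86  N=0 Z=0
after  2: R0=0x5a R1=0x3d R2=0xb5 R3=0x33 R4=0x86  N=0 Z=0
after  3: R0=0x8d R1=0x3d R2=0xb5 R3=0x33 R4=0x86  N=1 Z=0
after  4: R0=0x8d R1=0xb7 R2=0xb5 R3=0x33 R4=0x86  N=1 Z=0
after  5: R0=0x8d R1=0xb7 R2=0xb5 R3=0x42 R4=0x86  N=0 Z=0
after  6: R0=0x8d R1=0xf7 R2=0xb5 R3=0x42 R4=0x86  N=1 Z=0
after  7: R0=0x8d R1=0xf7 R2=0xb5 R3=0x42 R4=0xb5  N=1 Z=0
-- IRQ taken; context saved, return-PC = 8 --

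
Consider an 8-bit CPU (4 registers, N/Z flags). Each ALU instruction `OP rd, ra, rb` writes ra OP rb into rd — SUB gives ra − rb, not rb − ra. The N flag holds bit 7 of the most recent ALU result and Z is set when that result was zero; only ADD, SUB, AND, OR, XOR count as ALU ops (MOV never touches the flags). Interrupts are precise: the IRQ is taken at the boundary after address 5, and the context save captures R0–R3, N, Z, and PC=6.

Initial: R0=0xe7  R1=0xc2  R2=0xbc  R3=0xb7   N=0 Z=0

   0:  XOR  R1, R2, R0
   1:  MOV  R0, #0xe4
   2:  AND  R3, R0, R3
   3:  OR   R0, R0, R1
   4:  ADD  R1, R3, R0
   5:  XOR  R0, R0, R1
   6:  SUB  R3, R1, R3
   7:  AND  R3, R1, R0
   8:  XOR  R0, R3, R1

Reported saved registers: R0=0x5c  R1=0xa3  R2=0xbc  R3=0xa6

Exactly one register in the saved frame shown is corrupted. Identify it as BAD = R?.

BAD = R3

after  0: R0=0xe7 R1=0x5b R2=0xbc R3=0xb7  N=0 Z=0
after  1: R0=0xe4 R1=0x5b R2=0xbc R3=0xb7  N=0 Z=0
after  2: R0=0xe4 R1=0x5b R2=0xbc R3=0xa4  N=1 Z=0
after  3: R0=0xff R1=0x5b R2=0xbc R3=0xa4  N=1 Z=0
after  4: R0=0xff R1=0xa3 R2=0xbc R3=0xa4  N=1 Z=0
after  5: R0=0x5c R1=0xa3 R2=0xbc R3=0xa4  N=0 Z=0
-- IRQ taken; context saved, return-PC = 6 --
mismatch: R3: reported 0xa6 vs actual 0xa4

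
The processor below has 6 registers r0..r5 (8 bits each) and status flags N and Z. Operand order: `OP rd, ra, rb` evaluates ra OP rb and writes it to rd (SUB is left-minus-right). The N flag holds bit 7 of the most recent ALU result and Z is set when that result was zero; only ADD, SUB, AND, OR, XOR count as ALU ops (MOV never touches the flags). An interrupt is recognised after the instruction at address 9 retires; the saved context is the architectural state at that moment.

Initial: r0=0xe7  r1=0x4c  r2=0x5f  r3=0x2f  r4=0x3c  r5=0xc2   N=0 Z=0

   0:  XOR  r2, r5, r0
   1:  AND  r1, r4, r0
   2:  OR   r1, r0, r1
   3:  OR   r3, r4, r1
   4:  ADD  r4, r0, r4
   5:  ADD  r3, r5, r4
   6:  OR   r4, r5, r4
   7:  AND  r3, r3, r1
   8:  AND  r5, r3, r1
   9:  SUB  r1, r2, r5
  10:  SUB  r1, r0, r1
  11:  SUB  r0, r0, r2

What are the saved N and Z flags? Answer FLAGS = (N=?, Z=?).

after  0: r0=0xe7 r1=0x4c r2=0x25 r3=0x2f r4=0x3c r5=0xc2  N=0 Z=0
after  1: r0=0xe7 r1=0x24 r2=0x25 r3=0x2f r4=0x3c r5=0xc2  N=0 Z=0
after  2: r0=0xe7 r1=0xe7 r2=0x25 r3=0x2f r4=0x3c r5=0xc2  N=1 Z=0
after  3: r0=0xe7 r1=0xe7 r2=0x25 r3=0xff r4=0x3c r5=0xc2  N=1 Z=0
after  4: r0=0xe7 r1=0xe7 r2=0x25 r3=0xff r4=0x23 r5=0xc2  N=0 Z=0
after  5: r0=0xe7 r1=0xe7 r2=0x25 r3=0xe5 r4=0x23 r5=0xc2  N=1 Z=0
after  6: r0=0xe7 r1=0xe7 r2=0x25 r3=0xe5 r4=0xe3 r5=0xc2  N=1 Z=0
after  7: r0=0xe7 r1=0xe7 r2=0x25 r3=0xe5 r4=0xe3 r5=0xc2  N=1 Z=0
after  8: r0=0xe7 r1=0xe7 r2=0x25 r3=0xe5 r4=0xe3 r5=0xe5  N=1 Z=0
after  9: r0=0xe7 r1=0x40 r2=0x25 r3=0xe5 r4=0xe3 r5=0xe5  N=0 Z=0
-- IRQ taken; context saved, return-PC = 10 --

FLAGS = (N=0, Z=0)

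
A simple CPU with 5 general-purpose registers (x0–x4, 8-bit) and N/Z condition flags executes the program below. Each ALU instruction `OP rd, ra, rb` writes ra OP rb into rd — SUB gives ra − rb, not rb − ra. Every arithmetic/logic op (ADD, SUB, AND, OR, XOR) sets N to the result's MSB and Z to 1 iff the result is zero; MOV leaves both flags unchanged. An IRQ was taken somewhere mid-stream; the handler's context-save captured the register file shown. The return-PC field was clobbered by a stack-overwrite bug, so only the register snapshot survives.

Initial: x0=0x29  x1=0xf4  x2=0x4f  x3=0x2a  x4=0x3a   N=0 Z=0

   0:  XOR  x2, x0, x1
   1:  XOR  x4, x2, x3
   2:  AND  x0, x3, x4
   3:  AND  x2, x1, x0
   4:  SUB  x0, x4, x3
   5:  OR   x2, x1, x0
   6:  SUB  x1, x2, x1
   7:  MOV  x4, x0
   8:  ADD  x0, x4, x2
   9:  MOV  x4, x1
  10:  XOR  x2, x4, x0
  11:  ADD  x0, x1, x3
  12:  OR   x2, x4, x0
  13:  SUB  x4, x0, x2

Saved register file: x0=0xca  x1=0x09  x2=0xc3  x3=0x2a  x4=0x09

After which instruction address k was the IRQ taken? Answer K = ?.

K = 10

after  0: x0=0x29 x1=0xf4 x2=0xdd x3=0x2a x4=0x3a  N=1 Z=0
after  1: x0=0x29 x1=0xf4 x2=0xdd x3=0x2a x4=0xf7  N=1 Z=0
after  2: x0=0x22 x1=0xf4 x2=0xdd x3=0x2a x4=0xf7  N=0 Z=0
after  3: x0=0x22 x1=0xf4 x2=0x20 x3=0x2a x4=0xf7  N=0 Z=0
after  4: x0=0xcd x1=0xf4 x2=0x20 x3=0x2a x4=0xf7  N=1 Z=0
after  5: x0=0xcd x1=0xf4 x2=0xfd x3=0x2a x4=0xf7  N=1 Z=0
after  6: x0=0xcd x1=0x09 x2=0xfd x3=0x2a x4=0xf7  N=0 Z=0
after  7: x0=0xcd x1=0x09 x2=0xfd x3=0x2a x4=0xcd  N=0 Z=0
after  8: x0=0xca x1=0x09 x2=0xfd x3=0x2a x4=0xcd  N=1 Z=0
after  9: x0=0xca x1=0x09 x2=0xfd x3=0x2a x4=0x09  N=1 Z=0
after 10: x0=0xca x1=0x09 x2=0xc3 x3=0x2a x4=0x09  N=1 Z=0
-- IRQ taken; context saved, return-PC = 11 --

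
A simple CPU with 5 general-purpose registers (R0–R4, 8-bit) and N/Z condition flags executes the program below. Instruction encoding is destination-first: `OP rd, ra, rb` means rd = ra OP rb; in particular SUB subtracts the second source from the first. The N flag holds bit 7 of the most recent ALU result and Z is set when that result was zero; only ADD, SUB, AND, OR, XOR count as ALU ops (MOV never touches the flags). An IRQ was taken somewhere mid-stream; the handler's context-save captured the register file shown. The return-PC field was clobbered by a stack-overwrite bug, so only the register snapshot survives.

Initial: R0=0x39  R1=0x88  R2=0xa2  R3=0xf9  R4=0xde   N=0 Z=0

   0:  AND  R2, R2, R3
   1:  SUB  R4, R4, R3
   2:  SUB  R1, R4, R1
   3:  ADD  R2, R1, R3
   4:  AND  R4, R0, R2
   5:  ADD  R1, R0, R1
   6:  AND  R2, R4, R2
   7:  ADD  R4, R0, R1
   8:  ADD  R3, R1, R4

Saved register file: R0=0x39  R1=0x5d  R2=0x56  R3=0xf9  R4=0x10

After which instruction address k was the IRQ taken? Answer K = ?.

after  0: R0=0x39 R1=0x88 R2=0xa0 R3=0xf9 R4=0xde  N=1 Z=0
after  1: R0=0x39 R1=0x88 R2=0xa0 R3=0xf9 R4=0xe5  N=1 Z=0
after  2: R0=0x39 R1=0x5d R2=0xa0 R3=0xf9 R4=0xe5  N=0 Z=0
after  3: R0=0x39 R1=0x5d R2=0x56 R3=0xf9 R4=0xe5  N=0 Z=0
after  4: R0=0x39 R1=0x5d R2=0x56 R3=0xf9 R4=0x10  N=0 Z=0
-- IRQ taken; context saved, return-PC = 5 --

K = 4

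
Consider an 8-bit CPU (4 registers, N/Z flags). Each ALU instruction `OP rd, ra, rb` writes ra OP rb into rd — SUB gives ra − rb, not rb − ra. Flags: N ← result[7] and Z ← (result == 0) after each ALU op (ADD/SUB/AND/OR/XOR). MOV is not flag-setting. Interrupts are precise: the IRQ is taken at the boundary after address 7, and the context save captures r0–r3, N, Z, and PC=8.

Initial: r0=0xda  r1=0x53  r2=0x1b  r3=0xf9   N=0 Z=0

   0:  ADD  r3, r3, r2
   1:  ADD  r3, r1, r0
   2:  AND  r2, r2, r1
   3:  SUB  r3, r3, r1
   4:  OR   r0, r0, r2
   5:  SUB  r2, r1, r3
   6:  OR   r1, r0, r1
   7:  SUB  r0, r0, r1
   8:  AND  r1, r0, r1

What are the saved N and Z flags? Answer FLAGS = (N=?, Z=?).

after  0: r0=0xda r1=0x53 r2=0x1b r3=0x14  N=0 Z=0
after  1: r0=0xda r1=0x53 r2=0x1b r3=0x2d  N=0 Z=0
after  2: r0=0xda r1=0x53 r2=0x13 r3=0x2d  N=0 Z=0
after  3: r0=0xda r1=0x53 r2=0x13 r3=0xda  N=1 Z=0
after  4: r0=0xdb r1=0x53 r2=0x13 r3=0xda  N=1 Z=0
after  5: r0=0xdb r1=0x53 r2=0x79 r3=0xda  N=0 Z=0
after  6: r0=0xdb r1=0xdb r2=0x79 r3=0xda  N=1 Z=0
after  7: r0=0x00 r1=0xdb r2=0x79 r3=0xda  N=0 Z=1
-- IRQ taken; context saved, return-PC = 8 --

FLAGS = (N=0, Z=1)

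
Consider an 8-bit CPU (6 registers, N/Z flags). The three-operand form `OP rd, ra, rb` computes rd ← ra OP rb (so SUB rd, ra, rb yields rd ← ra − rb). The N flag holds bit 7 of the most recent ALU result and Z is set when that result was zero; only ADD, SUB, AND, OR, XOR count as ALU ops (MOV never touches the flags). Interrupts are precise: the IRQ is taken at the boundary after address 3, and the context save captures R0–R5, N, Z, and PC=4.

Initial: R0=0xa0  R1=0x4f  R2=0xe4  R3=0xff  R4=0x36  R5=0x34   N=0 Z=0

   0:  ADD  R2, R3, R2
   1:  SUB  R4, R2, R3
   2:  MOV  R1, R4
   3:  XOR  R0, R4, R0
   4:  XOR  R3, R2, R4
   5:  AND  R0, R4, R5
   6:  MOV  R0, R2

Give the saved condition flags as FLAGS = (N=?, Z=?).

FLAGS = (N=0, Z=0)

after  0: R0=0xa0 R1=0x4f R2=0xe3 R3=0xff R4=0x36 R5=0x34  N=1 Z=0
after  1: R0=0xa0 R1=0x4f R2=0xe3 R3=0xff R4=0xe4 R5=0x34  N=1 Z=0
after  2: R0=0xa0 R1=0xe4 R2=0xe3 R3=0xff R4=0xe4 R5=0x34  N=1 Z=0
after  3: R0=0x44 R1=0xe4 R2=0xe3 R3=0xff R4=0xe4 R5=0x34  N=0 Z=0
-- IRQ taken; context saved, return-PC = 4 --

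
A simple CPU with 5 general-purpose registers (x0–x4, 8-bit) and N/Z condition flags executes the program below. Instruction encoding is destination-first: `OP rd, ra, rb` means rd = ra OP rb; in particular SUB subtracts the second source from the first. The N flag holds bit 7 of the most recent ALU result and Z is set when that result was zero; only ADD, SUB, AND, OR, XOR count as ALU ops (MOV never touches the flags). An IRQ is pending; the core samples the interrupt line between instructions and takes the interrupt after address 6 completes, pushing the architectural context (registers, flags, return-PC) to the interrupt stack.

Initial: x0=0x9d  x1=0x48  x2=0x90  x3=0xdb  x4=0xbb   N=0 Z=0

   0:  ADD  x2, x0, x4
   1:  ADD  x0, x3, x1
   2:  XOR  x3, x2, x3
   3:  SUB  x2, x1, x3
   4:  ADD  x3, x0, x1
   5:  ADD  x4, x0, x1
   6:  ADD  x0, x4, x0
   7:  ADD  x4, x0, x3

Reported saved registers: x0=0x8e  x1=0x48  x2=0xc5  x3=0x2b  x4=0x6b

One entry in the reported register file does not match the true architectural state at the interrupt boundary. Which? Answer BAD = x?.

after  0: x0=0x9d x1=0x48 x2=0x58 x3=0xdb x4=0xbb  N=0 Z=0
after  1: x0=0x23 x1=0x48 x2=0x58 x3=0xdb x4=0xbb  N=0 Z=0
after  2: x0=0x23 x1=0x48 x2=0x58 x3=0x83 x4=0xbb  N=1 Z=0
after  3: x0=0x23 x1=0x48 x2=0xc5 x3=0x83 x4=0xbb  N=1 Z=0
after  4: x0=0x23 x1=0x48 x2=0xc5 x3=0x6b x4=0xbb  N=0 Z=0
after  5: x0=0x23 x1=0x48 x2=0xc5 x3=0x6b x4=0x6b  N=0 Z=0
after  6: x0=0x8e x1=0x48 x2=0xc5 x3=0x6b x4=0x6b  N=1 Z=0
-- IRQ taken; context saved, return-PC = 7 --
mismatch: x3: reported 0x2b vs actual 0x6b

BAD = x3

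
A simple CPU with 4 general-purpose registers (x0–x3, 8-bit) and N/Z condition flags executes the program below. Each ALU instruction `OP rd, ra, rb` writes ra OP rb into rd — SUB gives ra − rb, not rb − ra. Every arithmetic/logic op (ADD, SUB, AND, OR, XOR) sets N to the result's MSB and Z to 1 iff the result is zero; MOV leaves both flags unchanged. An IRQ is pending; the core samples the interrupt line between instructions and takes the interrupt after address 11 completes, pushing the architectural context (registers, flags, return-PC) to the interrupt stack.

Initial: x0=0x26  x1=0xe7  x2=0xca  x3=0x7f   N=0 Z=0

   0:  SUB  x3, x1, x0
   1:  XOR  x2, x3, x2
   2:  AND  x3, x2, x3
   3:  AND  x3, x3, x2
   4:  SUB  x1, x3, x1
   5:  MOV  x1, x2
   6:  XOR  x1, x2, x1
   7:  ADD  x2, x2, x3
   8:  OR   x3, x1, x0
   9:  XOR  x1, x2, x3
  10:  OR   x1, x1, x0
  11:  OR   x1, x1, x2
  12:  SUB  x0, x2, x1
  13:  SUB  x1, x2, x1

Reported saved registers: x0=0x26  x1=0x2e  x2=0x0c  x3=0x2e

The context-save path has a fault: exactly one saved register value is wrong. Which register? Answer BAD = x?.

BAD = x3

after  0: x0=0x26 x1=0xe7 x2=0xca x3=0xc1  N=1 Z=0
after  1: x0=0x26 x1=0xe7 x2=0x0b x3=0xc1  N=0 Z=0
after  2: x0=0x26 x1=0xe7 x2=0x0b x3=0x01  N=0 Z=0
after  3: x0=0x26 x1=0xe7 x2=0x0b x3=0x01  N=0 Z=0
after  4: x0=0x26 x1=0x1a x2=0x0b x3=0x01  N=0 Z=0
after  5: x0=0x26 x1=0x0b x2=0x0b x3=0x01  N=0 Z=0
after  6: x0=0x26 x1=0x00 x2=0x0b x3=0x01  N=0 Z=1
after  7: x0=0x26 x1=0x00 x2=0x0c x3=0x01  N=0 Z=0
after  8: x0=0x26 x1=0x00 x2=0x0c x3=0x26  N=0 Z=0
after  9: x0=0x26 x1=0x2a x2=0x0c x3=0x26  N=0 Z=0
after 10: x0=0x26 x1=0x2e x2=0x0c x3=0x26  N=0 Z=0
after 11: x0=0x26 x1=0x2e x2=0x0c x3=0x26  N=0 Z=0
-- IRQ taken; context saved, return-PC = 12 --
mismatch: x3: reported 0x2e vs actual 0x26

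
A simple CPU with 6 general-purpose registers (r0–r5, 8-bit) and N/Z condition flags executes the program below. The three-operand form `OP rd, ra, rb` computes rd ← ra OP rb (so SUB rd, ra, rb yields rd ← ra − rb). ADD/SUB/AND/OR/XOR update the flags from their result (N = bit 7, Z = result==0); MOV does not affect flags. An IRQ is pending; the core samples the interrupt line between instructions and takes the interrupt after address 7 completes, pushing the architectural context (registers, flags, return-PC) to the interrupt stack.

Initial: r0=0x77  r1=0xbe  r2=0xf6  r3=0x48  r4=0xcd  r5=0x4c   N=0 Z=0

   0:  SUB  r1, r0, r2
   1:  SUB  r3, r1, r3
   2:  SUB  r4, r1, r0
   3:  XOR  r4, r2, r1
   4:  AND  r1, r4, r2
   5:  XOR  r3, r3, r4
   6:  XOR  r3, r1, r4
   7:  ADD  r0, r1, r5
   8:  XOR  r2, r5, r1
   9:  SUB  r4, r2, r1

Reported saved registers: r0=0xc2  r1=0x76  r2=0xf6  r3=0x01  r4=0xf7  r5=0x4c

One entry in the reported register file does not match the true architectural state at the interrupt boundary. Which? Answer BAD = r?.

BAD = r4

after  0: r0=0x77 r1=0x81 r2=0xf6 r3=0x48 r4=0xcd r5=0x4c  N=1 Z=0
after  1: r0=0x77 r1=0x81 r2=0xf6 r3=0x39 r4=0xcd r5=0x4c  N=0 Z=0
after  2: r0=0x77 r1=0x81 r2=0xf6 r3=0x39 r4=0x0a r5=0x4c  N=0 Z=0
after  3: r0=0x77 r1=0x81 r2=0xf6 r3=0x39 r4=0x77 r5=0x4c  N=0 Z=0
after  4: r0=0x77 r1=0x76 r2=0xf6 r3=0x39 r4=0x77 r5=0x4c  N=0 Z=0
after  5: r0=0x77 r1=0x76 r2=0xf6 r3=0x4e r4=0x77 r5=0x4c  N=0 Z=0
after  6: r0=0x77 r1=0x76 r2=0xf6 r3=0x01 r4=0x77 r5=0x4c  N=0 Z=0
after  7: r0=0xc2 r1=0x76 r2=0xf6 r3=0x01 r4=0x77 r5=0x4c  N=1 Z=0
-- IRQ taken; context saved, return-PC = 8 --
mismatch: r4: reported 0xf7 vs actual 0x77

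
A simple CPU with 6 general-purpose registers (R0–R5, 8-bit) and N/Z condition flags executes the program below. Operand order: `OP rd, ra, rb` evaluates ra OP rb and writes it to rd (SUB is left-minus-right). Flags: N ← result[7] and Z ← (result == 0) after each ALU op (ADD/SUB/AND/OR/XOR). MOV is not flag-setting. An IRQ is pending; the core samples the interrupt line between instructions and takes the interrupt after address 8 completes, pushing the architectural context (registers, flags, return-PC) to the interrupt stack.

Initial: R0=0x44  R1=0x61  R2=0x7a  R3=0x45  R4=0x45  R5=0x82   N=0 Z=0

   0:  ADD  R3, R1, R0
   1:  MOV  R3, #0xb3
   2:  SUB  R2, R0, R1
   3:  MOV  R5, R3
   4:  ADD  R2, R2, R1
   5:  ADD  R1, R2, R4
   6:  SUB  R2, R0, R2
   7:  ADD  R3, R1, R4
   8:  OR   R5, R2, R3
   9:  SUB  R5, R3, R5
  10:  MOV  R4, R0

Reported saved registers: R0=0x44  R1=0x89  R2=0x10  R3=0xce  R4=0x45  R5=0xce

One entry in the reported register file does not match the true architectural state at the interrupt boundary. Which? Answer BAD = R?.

BAD = R2

after  0: R0=0x44 R1=0x61 R2=0x7a R3=0xa5 R4=0x45 R5=0x82  N=1 Z=0
after  1: R0=0x44 R1=0x61 R2=0x7a R3=0xb3 R4=0x45 R5=0x82  N=1 Z=0
after  2: R0=0x44 R1=0x61 R2=0xe3 R3=0xb3 R4=0x45 R5=0x82  N=1 Z=0
after  3: R0=0x44 R1=0x61 R2=0xe3 R3=0xb3 R4=0x45 R5=0xb3  N=1 Z=0
after  4: R0=0x44 R1=0x61 R2=0x44 R3=0xb3 R4=0x45 R5=0xb3  N=0 Z=0
after  5: R0=0x44 R1=0x89 R2=0x44 R3=0xb3 R4=0x45 R5=0xb3  N=1 Z=0
after  6: R0=0x44 R1=0x89 R2=0x00 R3=0xb3 R4=0x45 R5=0xb3  N=0 Z=1
after  7: R0=0x44 R1=0x89 R2=0x00 R3=0xce R4=0x45 R5=0xb3  N=1 Z=0
after  8: R0=0x44 R1=0x89 R2=0x00 R3=0xce R4=0x45 R5=0xce  N=1 Z=0
-- IRQ taken; context saved, return-PC = 9 --
mismatch: R2: reported 0x10 vs actual 0x00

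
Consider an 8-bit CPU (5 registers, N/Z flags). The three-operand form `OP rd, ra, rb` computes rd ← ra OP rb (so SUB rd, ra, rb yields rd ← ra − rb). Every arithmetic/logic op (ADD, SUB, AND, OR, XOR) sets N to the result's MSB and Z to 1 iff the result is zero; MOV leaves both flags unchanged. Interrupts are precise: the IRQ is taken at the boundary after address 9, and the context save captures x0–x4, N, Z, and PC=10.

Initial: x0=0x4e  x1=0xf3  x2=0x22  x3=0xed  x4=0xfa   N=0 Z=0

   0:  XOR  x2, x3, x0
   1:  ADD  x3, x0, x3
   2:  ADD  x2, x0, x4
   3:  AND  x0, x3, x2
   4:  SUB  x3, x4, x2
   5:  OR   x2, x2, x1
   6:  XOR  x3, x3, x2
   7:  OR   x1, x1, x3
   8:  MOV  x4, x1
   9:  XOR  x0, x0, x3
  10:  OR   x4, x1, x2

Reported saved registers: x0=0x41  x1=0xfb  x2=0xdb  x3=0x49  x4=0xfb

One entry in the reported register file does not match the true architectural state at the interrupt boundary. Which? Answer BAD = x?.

after  0: x0=0x4e x1=0xf3 x2=0xa3 x3=0xed x4=0xfa  N=1 Z=0
after  1: x0=0x4e x1=0xf3 x2=0xa3 x3=0x3b x4=0xfa  N=0 Z=0
after  2: x0=0x4e x1=0xf3 x2=0x48 x3=0x3b x4=0xfa  N=0 Z=0
after  3: x0=0x08 x1=0xf3 x2=0x48 x3=0x3b x4=0xfa  N=0 Z=0
after  4: x0=0x08 x1=0xf3 x2=0x48 x3=0xb2 x4=0xfa  N=1 Z=0
after  5: x0=0x08 x1=0xf3 x2=0xfb x3=0xb2 x4=0xfa  N=1 Z=0
after  6: x0=0x08 x1=0xf3 x2=0xfb x3=0x49 x4=0xfa  N=0 Z=0
after  7: x0=0x08 x1=0xfb x2=0xfb x3=0x49 x4=0xfa  N=1 Z=0
after  8: x0=0x08 x1=0xfb x2=0xfb x3=0x49 x4=0xfb  N=1 Z=0
after  9: x0=0x41 x1=0xfb x2=0xfb x3=0x49 x4=0xfb  N=0 Z=0
-- IRQ taken; context saved, return-PC = 10 --
mismatch: x2: reported 0xdb vs actual 0xfb

BAD = x2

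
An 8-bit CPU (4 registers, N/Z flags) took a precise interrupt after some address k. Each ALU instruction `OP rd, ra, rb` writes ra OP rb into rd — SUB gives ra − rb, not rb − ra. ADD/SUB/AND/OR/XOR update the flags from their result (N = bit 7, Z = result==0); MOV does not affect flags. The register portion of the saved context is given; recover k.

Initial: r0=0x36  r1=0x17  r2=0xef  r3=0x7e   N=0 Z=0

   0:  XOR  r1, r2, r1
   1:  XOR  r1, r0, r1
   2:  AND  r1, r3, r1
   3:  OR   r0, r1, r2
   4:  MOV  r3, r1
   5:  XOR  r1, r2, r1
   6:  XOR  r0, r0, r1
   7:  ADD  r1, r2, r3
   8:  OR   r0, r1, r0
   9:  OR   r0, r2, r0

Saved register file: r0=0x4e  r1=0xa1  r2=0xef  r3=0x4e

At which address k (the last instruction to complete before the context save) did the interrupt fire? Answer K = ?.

after  0: r0=0x36 r1=0xf8 r2=0xef r3=0x7e  N=1 Z=0
after  1: r0=0x36 r1=0xce r2=0xef r3=0x7e  N=1 Z=0
after  2: r0=0x36 r1=0x4e r2=0xef r3=0x7e  N=0 Z=0
after  3: r0=0xef r1=0x4e r2=0xef r3=0x7e  N=1 Z=0
after  4: r0=0xef r1=0x4e r2=0xef r3=0x4e  N=1 Z=0
after  5: r0=0xef r1=0xa1 r2=0xef r3=0x4e  N=1 Z=0
after  6: r0=0x4e r1=0xa1 r2=0xef r3=0x4e  N=0 Z=0
-- IRQ taken; context saved, return-PC = 7 --

K = 6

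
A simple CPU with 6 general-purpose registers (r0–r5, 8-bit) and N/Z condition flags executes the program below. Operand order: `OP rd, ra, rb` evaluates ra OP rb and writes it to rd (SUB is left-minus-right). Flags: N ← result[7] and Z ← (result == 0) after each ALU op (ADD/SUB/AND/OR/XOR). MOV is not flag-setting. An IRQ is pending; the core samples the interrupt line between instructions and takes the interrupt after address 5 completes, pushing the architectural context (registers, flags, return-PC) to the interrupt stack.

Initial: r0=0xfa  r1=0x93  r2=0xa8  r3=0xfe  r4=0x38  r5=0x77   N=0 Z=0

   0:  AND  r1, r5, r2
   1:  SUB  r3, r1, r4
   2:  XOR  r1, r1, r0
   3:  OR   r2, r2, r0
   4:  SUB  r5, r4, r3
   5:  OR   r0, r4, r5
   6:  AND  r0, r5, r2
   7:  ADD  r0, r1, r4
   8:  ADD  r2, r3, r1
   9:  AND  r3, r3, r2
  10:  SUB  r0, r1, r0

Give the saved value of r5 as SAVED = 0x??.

after  0: r0=0xfa r1=0x20 r2=0xa8 r3=0xfe r4=0x38 r5=0x77  N=0 Z=0
after  1: r0=0xfa r1=0x20 r2=0xa8 r3=0xe8 r4=0x38 r5=0x77  N=1 Z=0
after  2: r0=0xfa r1=0xda r2=0xa8 r3=0xe8 r4=0x38 r5=0x77  N=1 Z=0
after  3: r0=0xfa r1=0xda r2=0xfa r3=0xe8 r4=0x38 r5=0x77  N=1 Z=0
after  4: r0=0xfa r1=0xda r2=0xfa r3=0xe8 r4=0x38 r5=0x50  N=0 Z=0
after  5: r0=0x78 r1=0xda r2=0xfa r3=0xe8 r4=0x38 r5=0x50  N=0 Z=0
-- IRQ taken; context saved, return-PC = 6 --

SAVED = 0x50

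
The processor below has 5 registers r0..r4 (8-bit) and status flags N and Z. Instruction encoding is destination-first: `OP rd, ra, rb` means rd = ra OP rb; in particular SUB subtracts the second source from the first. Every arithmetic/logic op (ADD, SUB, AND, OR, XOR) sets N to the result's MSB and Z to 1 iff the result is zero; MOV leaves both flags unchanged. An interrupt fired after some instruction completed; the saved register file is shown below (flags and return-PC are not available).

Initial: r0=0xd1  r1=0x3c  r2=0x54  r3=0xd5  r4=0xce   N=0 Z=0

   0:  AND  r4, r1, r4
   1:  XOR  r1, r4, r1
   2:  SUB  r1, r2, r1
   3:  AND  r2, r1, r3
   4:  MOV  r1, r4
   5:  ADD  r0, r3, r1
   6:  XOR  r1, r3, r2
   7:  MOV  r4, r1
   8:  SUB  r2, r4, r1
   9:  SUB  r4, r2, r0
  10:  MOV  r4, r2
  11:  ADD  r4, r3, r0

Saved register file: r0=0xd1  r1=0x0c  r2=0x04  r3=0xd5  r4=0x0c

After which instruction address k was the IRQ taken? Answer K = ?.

after  0: r0=0xd1 r1=0x3c r2=0x54 r3=0xd5 r4=0x0c  N=0 Z=0
after  1: r0=0xd1 r1=0x30 r2=0x54 r3=0xd5 r4=0x0c  N=0 Z=0
after  2: r0=0xd1 r1=0x24 r2=0x54 r3=0xd5 r4=0x0c  N=0 Z=0
after  3: r0=0xd1 r1=0x24 r2=0x04 r3=0xd5 r4=0x0c  N=0 Z=0
after  4: r0=0xd1 r1=0x0c r2=0x04 r3=0xd5 r4=0x0c  N=0 Z=0
-- IRQ taken; context saved, return-PC = 5 --

K = 4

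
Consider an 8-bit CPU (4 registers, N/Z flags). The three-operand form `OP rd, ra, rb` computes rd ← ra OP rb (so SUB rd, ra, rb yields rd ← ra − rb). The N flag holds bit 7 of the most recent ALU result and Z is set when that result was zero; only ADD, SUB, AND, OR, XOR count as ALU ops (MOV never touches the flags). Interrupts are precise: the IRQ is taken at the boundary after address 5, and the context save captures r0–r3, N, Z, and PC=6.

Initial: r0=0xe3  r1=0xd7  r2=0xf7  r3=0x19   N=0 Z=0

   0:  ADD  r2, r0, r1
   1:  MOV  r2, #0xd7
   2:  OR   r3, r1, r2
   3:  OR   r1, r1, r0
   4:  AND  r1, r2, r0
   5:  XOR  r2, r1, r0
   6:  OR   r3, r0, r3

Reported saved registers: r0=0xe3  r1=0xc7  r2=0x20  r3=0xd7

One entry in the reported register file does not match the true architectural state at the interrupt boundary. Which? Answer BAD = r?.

BAD = r1

after  0: r0=0xe3 r1=0xd7 r2=0xba r3=0x19  N=1 Z=0
after  1: r0=0xe3 r1=0xd7 r2=0xd7 r3=0x19  N=1 Z=0
after  2: r0=0xe3 r1=0xd7 r2=0xd7 r3=0xd7  N=1 Z=0
after  3: r0=0xe3 r1=0xf7 r2=0xd7 r3=0xd7  N=1 Z=0
after  4: r0=0xe3 r1=0xc3 r2=0xd7 r3=0xd7  N=1 Z=0
after  5: r0=0xe3 r1=0xc3 r2=0x20 r3=0xd7  N=0 Z=0
-- IRQ taken; context saved, return-PC = 6 --
mismatch: r1: reported 0xc7 vs actual 0xc3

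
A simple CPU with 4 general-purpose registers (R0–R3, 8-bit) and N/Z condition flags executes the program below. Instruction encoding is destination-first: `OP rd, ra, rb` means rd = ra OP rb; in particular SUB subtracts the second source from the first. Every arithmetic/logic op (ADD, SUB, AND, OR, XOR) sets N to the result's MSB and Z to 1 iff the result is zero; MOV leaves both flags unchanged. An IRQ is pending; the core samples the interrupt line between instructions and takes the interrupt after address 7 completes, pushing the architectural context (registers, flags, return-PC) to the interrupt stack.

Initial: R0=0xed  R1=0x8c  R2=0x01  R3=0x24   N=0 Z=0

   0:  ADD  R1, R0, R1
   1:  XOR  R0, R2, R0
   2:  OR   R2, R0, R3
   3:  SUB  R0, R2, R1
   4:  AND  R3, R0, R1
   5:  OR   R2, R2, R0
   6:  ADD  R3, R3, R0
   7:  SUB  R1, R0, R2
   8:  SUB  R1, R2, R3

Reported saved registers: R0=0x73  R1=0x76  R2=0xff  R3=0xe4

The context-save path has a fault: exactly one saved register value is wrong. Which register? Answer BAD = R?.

BAD = R1

after  0: R0=0xed R1=0x79 R2=0x01 R3=0x24  N=0 Z=0
after  1: R0=0xec R1=0x79 R2=0x01 R3=0x24  N=1 Z=0
after  2: R0=0xec R1=0x79 R2=0xec R3=0x24  N=1 Z=0
after  3: R0=0x73 R1=0x79 R2=0xec R3=0x24  N=0 Z=0
after  4: R0=0x73 R1=0x79 R2=0xec R3=0x71  N=0 Z=0
after  5: R0=0x73 R1=0x79 R2=0xff R3=0x71  N=1 Z=0
after  6: R0=0x73 R1=0x79 R2=0xff R3=0xe4  N=1 Z=0
after  7: R0=0x73 R1=0x74 R2=0xff R3=0xe4  N=0 Z=0
-- IRQ taken; context saved, return-PC = 8 --
mismatch: R1: reported 0x76 vs actual 0x74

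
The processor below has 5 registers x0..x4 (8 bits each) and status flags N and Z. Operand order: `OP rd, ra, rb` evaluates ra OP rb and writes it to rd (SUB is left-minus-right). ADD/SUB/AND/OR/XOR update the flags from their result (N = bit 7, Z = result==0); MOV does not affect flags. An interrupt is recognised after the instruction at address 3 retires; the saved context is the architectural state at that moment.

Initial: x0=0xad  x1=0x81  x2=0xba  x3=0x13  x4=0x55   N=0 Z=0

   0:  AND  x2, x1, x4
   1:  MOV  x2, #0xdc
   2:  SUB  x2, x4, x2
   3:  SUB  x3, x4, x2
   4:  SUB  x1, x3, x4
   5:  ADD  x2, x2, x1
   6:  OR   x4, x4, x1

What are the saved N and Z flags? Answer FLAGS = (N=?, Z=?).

FLAGS = (N=1, Z=0)

after  0: x0=0xad x1=0x81 x2=0x01 x3=0x13 x4=0x55  N=0 Z=0
after  1: x0=0xad x1=0x81 x2=0xdc x3=0x13 x4=0x55  N=0 Z=0
after  2: x0=0xad x1=0x81 x2=0x79 x3=0x13 x4=0x55  N=0 Z=0
after  3: x0=0xad x1=0x81 x2=0x79 x3=0xdc x4=0x55  N=1 Z=0
-- IRQ taken; context saved, return-PC = 4 --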